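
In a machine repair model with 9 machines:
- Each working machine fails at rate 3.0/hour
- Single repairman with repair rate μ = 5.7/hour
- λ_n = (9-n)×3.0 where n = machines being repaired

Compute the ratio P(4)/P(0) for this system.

P(4)/P(0) = ∏_{i=0}^{4-1} λ_i/μ_{i+1}
= (9-0)×3.0/5.7 × (9-1)×3.0/5.7 × (9-2)×3.0/5.7 × (9-3)×3.0/5.7
= 232.0424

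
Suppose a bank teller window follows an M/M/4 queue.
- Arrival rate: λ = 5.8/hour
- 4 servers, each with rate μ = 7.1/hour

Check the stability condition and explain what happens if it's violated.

Stability requires ρ = λ/(cμ) < 1
ρ = 5.8/(4 × 7.1) = 5.8/28.40 = 0.2042
Since 0.2042 < 1, the system is STABLE.
The servers are busy 20.42% of the time.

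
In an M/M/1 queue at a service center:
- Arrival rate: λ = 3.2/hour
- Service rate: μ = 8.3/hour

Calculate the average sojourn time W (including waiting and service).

First, compute utilization: ρ = λ/μ = 3.2/8.3 = 0.3855
For M/M/1: W = 1/(μ-λ)
W = 1/(8.3-3.2) = 1/5.10
W = 0.1961 hours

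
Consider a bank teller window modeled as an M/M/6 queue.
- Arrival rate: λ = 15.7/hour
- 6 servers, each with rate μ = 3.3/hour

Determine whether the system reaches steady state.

Stability requires ρ = λ/(cμ) < 1
ρ = 15.7/(6 × 3.3) = 15.7/19.80 = 0.7929
Since 0.7929 < 1, the system is STABLE.
The servers are busy 79.29% of the time.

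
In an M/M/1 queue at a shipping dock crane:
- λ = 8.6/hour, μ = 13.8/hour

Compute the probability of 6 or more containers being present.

ρ = λ/μ = 8.6/13.8 = 0.6232
P(N ≥ n) = ρⁿ
P(N ≥ 6) = 0.6232^6
P(N ≥ 6) = 0.05858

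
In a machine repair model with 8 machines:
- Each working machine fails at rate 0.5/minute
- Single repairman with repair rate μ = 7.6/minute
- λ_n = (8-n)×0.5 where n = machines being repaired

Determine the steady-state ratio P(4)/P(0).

P(4)/P(0) = ∏_{i=0}^{4-1} λ_i/μ_{i+1}
= (8-0)×0.5/7.6 × (8-1)×0.5/7.6 × (8-2)×0.5/7.6 × (8-3)×0.5/7.6
= 0.03147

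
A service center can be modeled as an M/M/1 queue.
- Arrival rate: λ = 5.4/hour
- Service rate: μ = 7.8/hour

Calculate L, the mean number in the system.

ρ = λ/μ = 5.4/7.8 = 0.6923
For M/M/1: L = λ/(μ-λ)
L = 5.4/(7.8-5.4) = 5.4/2.40
L = 2.2500 customers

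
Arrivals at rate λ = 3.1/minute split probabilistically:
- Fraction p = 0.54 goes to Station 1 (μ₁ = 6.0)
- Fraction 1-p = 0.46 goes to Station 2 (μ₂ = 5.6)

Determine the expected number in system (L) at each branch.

Effective rates: λ₁ = 3.1×0.54 = 1.674, λ₂ = 3.1×0.46 = 1.426
Station 1: ρ₁ = 1.674/6.0 = 0.2790, L₁ = ρ₁/(1-ρ₁) = 0.2790/(1-0.2790) = 0.3870
Station 2: ρ₂ = 1.426/5.6 = 0.2546, L₂ = ρ₂/(1-ρ₂) = 0.2546/(1-0.2546) = 0.3416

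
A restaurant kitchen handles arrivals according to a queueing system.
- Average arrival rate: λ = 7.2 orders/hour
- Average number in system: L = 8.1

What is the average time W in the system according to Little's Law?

Little's Law: L = λW, so W = L/λ
W = 8.1/7.2 = 1.1250 hours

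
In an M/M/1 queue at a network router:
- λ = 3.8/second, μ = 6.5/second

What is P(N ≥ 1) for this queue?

ρ = λ/μ = 3.8/6.5 = 0.5846
P(N ≥ n) = ρⁿ
P(N ≥ 1) = 0.5846^1
P(N ≥ 1) = 0.5846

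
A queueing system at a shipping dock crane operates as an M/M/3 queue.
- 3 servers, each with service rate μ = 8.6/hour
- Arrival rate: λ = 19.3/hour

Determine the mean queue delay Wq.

Traffic intensity: ρ = λ/(cμ) = 19.3/(3×8.6) = 0.7481
Since ρ = 0.7481 < 1, system is stable.
Offered load a = λ/μ = cρ = 19.3/8.6 = 2.2442
P₀ = [ Σₙ₌₀^2 aⁿ/n! + a^3/(3!(1-ρ)) ]⁻¹
Σ = a^0/0! + a^1/1! + a^2/2! = 1.0000 + 2.2442 + 2.5182 = 5.7624
a^3/(3!(1-ρ)) = 11.3026/(6 × 0.251938) = 7.4771
P₀ = 1/(5.7624 + 7.4771) = 0.07553
Lq = P₀·a^3·ρ / (3!(1-ρ)²) = 0.075532 × 11.3026 × 0.74806 / (6 × 0.063473) = 1.6769
Wq = Lq/λ = 1.6769/19.3 = 0.08689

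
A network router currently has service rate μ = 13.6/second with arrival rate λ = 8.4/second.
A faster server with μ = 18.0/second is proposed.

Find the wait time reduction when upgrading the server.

System 1: ρ₁ = 8.4/13.6 = 0.6176, W₁ = 1/(13.6-8.4) = 0.19231
System 2: ρ₂ = 8.4/18.0 = 0.4667, W₂ = 1/(18.0-8.4) = 0.10417
Improvement: (W₁-W₂)/W₁ = (0.19231-0.10417)/0.19231 = 45.83%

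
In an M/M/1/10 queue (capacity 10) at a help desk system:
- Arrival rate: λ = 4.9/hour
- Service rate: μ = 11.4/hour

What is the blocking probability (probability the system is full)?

ρ = λ/μ = 4.9/11.4 = 0.42982
P₀ = (1-ρ)/(1-ρ^(K+1)) = (1-0.42982)/(1-0.42982^11) = 0.57018/0.99991 = 0.5702
P_K = P₀×ρ^K = 0.5702 × 0.42982^10 = 0.5702 × 0.0002152 = 0.0001227
Blocking probability = 0.01227%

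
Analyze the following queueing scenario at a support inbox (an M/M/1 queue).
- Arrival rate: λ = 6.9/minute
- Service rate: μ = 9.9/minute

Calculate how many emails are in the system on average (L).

ρ = λ/μ = 6.9/9.9 = 0.6970
For M/M/1: L = λ/(μ-λ)
L = 6.9/(9.9-6.9) = 6.9/3.00
L = 2.3000 emails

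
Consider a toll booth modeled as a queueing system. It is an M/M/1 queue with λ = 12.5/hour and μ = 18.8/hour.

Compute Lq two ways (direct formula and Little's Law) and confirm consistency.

Method 1 (direct): Lq = λ²/(μ(μ-λ)) = 156.25/(18.8 × 6.30) = 1.3192

Method 2 (Little's Law):
W = 1/(μ-λ) = 1/6.30 = 0.15873
Wq = W - 1/μ = 0.15873 - 0.053191 = 0.105539
Lq = λWq = 12.5 × 0.105539 = 1.3192 ✔ (matches Method 1)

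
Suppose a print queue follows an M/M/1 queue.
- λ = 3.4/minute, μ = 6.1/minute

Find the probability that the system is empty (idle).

ρ = λ/μ = 3.4/6.1 = 0.5574
P(0) = 1 - ρ = 1 - 0.5574 = 0.4426
The server is idle 44.26% of the time.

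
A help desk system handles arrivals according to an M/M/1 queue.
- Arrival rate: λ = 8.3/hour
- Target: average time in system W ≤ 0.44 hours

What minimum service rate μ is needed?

For M/M/1: W = 1/(μ-λ)
Need W ≤ 0.44, so 1/(μ-λ) ≤ 0.44
μ - λ ≥ 1/0.44 = 2.2727
μ ≥ 8.3 + 2.2727 = 10.5727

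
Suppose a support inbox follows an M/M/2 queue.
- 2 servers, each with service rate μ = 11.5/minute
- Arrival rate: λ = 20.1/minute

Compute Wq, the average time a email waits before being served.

Traffic intensity: ρ = λ/(cμ) = 20.1/(2×11.5) = 0.8739
Since ρ = 0.8739 < 1, system is stable.
Offered load a = λ/μ = cρ = 20.1/11.5 = 1.7478
P₀ = [ Σₙ₌₀^1 aⁿ/n! + a^2/(2!(1-ρ)) ]⁻¹
Σ = a^0/0! + a^1/1! = 1.0000 + 1.7478 = 2.7478
a^2/(2!(1-ρ)) = 3.054896/(2 × 0.1260870) = 12.1142
P₀ = 1/(2.7478 + 12.1142) = 0.06729
Lq = P₀·a^2·ρ / (2!(1-ρ)²) = 0.0672854 × 3.05490 × 0.873913 / (2 × 0.0158979) = 5.6496
Wq = Lq/λ = 5.6496/20.1 = 0.2811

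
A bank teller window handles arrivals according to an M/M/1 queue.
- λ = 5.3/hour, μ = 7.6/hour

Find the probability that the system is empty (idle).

ρ = λ/μ = 5.3/7.6 = 0.6974
P(0) = 1 - ρ = 1 - 0.6974 = 0.3026
The server is idle 30.26% of the time.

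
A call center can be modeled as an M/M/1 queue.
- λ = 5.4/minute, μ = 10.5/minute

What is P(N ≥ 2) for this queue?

ρ = λ/μ = 5.4/10.5 = 0.5143
P(N ≥ n) = ρⁿ
P(N ≥ 2) = 0.5143^2
P(N ≥ 2) = 0.2645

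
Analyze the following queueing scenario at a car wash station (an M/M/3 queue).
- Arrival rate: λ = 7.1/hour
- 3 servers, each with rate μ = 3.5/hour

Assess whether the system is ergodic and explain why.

Stability requires ρ = λ/(cμ) < 1
ρ = 7.1/(3 × 3.5) = 7.1/10.50 = 0.6762
Since 0.6762 < 1, the system is STABLE.
The servers are busy 67.62% of the time.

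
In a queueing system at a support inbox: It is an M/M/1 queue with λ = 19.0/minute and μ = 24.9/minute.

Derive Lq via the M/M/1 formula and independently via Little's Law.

Method 1 (direct): Lq = λ²/(μ(μ-λ)) = 361.00/(24.9 × 5.90) = 2.4573

Method 2 (Little's Law):
W = 1/(μ-λ) = 1/5.90 = 0.16949
Wq = W - 1/μ = 0.16949 - 0.040161 = 0.12933
Lq = λWq = 19.0 × 0.12933 = 2.4573 ✔ (matches Method 1)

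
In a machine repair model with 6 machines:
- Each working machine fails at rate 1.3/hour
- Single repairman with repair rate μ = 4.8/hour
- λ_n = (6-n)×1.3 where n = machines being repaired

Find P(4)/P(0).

P(4)/P(0) = ∏_{i=0}^{4-1} λ_i/μ_{i+1}
= (6-0)×1.3/4.8 × (6-1)×1.3/4.8 × (6-2)×1.3/4.8 × (6-3)×1.3/4.8
= 1.9369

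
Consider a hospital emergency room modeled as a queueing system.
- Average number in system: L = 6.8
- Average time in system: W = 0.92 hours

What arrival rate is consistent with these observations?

Little's Law: L = λW, so λ = L/W
λ = 6.8/0.92 = 7.3913 patients/hour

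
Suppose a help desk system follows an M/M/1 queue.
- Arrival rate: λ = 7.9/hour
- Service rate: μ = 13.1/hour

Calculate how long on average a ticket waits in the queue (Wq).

First, compute utilization: ρ = λ/μ = 7.9/13.1 = 0.6031
For M/M/1: Wq = λ/(μ(μ-λ))
Wq = 7.9/(13.1 × (13.1-7.9))
Wq = 7.9/(13.1 × 5.20)
Wq = 0.1160 hours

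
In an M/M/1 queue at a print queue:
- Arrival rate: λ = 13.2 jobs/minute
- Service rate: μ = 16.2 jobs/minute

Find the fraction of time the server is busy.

Server utilization: ρ = λ/μ
ρ = 13.2/16.2 = 0.8148
The server is busy 81.48% of the time.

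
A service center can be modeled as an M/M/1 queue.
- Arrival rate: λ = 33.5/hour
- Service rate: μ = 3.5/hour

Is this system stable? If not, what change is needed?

Stability requires ρ = λ/(cμ) < 1
ρ = 33.5/(1 × 3.5) = 33.5/3.50 = 9.5714
Since 9.5714 ≥ 1, the system is UNSTABLE.
Queue grows without bound. Need μ > λ = 33.5.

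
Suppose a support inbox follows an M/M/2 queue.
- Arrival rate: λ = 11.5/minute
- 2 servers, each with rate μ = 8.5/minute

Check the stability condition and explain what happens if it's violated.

Stability requires ρ = λ/(cμ) < 1
ρ = 11.5/(2 × 8.5) = 11.5/17.00 = 0.6765
Since 0.6765 < 1, the system is STABLE.
The servers are busy 67.65% of the time.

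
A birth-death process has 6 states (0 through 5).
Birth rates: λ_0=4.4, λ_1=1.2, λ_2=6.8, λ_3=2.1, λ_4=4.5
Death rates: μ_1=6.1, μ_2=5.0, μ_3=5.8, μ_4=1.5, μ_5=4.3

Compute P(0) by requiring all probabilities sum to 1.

Ratios P(n)/P(0) = (λ₀···λₙ₋₁)/(μ₁···μₙ):
P(1)/P(0) = (4.4)/(6.1) = 0.7213
P(2)/P(0) = (4.4×1.2)/(6.1×5.0) = 0.1731
P(3)/P(0) = (4.4×1.2×6.8)/(6.1×5.0×5.8) = 0.2030
P(4)/P(0) = (4.4×1.2×6.8×2.1)/(6.1×5.0×5.8×1.5) = 0.2841
P(5)/P(0) = (4.4×1.2×6.8×2.1×4.5)/(6.1×5.0×5.8×1.5×4.3) = 0.2974

Normalization: ∑ P(n) = 1
P(0) × (1.0000 + 0.7213 + 0.1731 + 0.2030 + 0.2841 + 0.2974) = 1
P(0) × 2.6789 = 1
P(0) = 1/2.6789 = 0.3733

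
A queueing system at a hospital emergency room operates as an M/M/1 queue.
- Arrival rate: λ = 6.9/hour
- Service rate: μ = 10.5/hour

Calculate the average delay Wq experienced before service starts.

First, compute utilization: ρ = λ/μ = 6.9/10.5 = 0.6571
For M/M/1: Wq = λ/(μ(μ-λ))
Wq = 6.9/(10.5 × (10.5-6.9))
Wq = 6.9/(10.5 × 3.60)
Wq = 0.1825 hours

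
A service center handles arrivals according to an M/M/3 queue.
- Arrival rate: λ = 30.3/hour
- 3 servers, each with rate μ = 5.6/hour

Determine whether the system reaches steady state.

Stability requires ρ = λ/(cμ) < 1
ρ = 30.3/(3 × 5.6) = 30.3/16.80 = 1.8036
Since 1.8036 ≥ 1, the system is UNSTABLE.
Need c > λ/μ = 30.3/5.6 = 5.41.
Minimum servers needed: c = 6.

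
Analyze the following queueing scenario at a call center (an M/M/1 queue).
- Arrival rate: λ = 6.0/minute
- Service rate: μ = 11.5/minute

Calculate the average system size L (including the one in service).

ρ = λ/μ = 6.0/11.5 = 0.5217
For M/M/1: L = λ/(μ-λ)
L = 6.0/(11.5-6.0) = 6.0/5.50
L = 1.0909 calls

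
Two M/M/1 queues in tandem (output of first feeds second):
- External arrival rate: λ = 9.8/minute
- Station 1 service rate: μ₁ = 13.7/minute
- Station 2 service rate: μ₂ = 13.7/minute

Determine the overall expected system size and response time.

By Jackson's theorem, each station behaves as independent M/M/1.
Station 1: ρ₁ = 9.8/13.7 = 0.7153, L₁ = ρ₁/(1-ρ₁) = λ/(μ₁-λ) = 9.8/3.90 = 2.5128
Station 2: ρ₂ = 9.8/13.7 = 0.7153, L₂ = ρ₂/(1-ρ₂) = λ/(μ₂-λ) = 9.8/3.90 = 2.5128
Total: L = L₁ + L₂ = 2.5128 + 2.5128 = 5.0256
W = L/λ = 5.0256/9.8 = 0.5128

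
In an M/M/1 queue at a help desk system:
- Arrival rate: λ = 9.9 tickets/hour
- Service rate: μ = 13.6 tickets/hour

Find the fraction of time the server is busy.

Server utilization: ρ = λ/μ
ρ = 9.9/13.6 = 0.7279
The server is busy 72.79% of the time.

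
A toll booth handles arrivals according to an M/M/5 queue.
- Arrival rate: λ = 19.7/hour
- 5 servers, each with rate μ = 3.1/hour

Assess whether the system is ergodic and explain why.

Stability requires ρ = λ/(cμ) < 1
ρ = 19.7/(5 × 3.1) = 19.7/15.50 = 1.2710
Since 1.2710 ≥ 1, the system is UNSTABLE.
Need c > λ/μ = 19.7/3.1 = 6.35.
Minimum servers needed: c = 7.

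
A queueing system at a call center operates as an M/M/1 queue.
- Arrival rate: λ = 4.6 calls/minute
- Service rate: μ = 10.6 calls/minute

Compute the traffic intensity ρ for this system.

Server utilization: ρ = λ/μ
ρ = 4.6/10.6 = 0.4340
The server is busy 43.40% of the time.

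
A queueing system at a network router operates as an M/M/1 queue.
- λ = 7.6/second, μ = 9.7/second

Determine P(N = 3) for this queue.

ρ = λ/μ = 7.6/9.7 = 0.7835
P(n) = (1-ρ)ρⁿ
P(3) = (1-0.7835) × 0.7835^3
P(3) = 0.2165 × 0.4810
P(3) = 0.1041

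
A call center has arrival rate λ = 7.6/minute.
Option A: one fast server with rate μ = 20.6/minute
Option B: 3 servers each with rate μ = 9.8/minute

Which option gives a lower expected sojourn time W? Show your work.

Option A: single server μ = 20.6 (M/M/1)
  ρ_A = 7.6/20.6 = 0.3689
  W_A = 1/(μ-λ) = 1/(20.6-7.6) = 1/13.00 = 0.07692

Option B: 3 servers μ = 9.8 (M/M/3)
  ρ_B = λ/(cμ) = 7.6/(3×9.8) = 0.2585
  Offered load a = λ/μ = cρ = 7.6/9.8 = 0.7755
  P₀ = [ Σₙ₌₀^2 aⁿ/n! + a^3/(3!(1-ρ)) ]⁻¹
  Σ = a^0/0! + a^1/1! + a^2/2! = 1.0000 + 0.7755 + 0.3007 = 2.0762
  a^3/(3!(1-ρ)) = 0.4664/(6 × 0.7415) = 0.1048
  P₀ = 1/(2.0762 + 0.1048) = 0.4585
  Lq = P₀·a^3·ρ / (3!(1-ρ)²) = 0.4585 × 0.4664 × 0.2585 / (6 × 0.5498) = 0.01676
  Wq_B = Lq/λ = 0.01676/7.6 = 0.002205
  W_B = Wq_B + 1/μ = 0.002205 + 0.1020 = 0.1042

Since W_A = 0.07692 < W_B = 0.1042, Option A (single fast server) has the shorter time in system.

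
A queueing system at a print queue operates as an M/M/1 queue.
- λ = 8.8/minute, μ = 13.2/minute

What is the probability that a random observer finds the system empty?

ρ = λ/μ = 8.8/13.2 = 0.6667
P(0) = 1 - ρ = 1 - 0.6667 = 0.3333
The server is idle 33.33% of the time.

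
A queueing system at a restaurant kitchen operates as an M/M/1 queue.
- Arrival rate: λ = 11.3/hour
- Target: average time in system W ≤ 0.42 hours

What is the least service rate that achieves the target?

For M/M/1: W = 1/(μ-λ)
Need W ≤ 0.42, so 1/(μ-λ) ≤ 0.42
μ - λ ≥ 1/0.42 = 2.3810
μ ≥ 11.3 + 2.3810 = 13.6810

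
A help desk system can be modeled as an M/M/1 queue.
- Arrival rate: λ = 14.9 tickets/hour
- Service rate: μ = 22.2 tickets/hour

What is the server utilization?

Server utilization: ρ = λ/μ
ρ = 14.9/22.2 = 0.6712
The server is busy 67.12% of the time.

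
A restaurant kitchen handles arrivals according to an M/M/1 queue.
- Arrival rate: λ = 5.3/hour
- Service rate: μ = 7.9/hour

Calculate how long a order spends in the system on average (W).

First, compute utilization: ρ = λ/μ = 5.3/7.9 = 0.6709
For M/M/1: W = 1/(μ-λ)
W = 1/(7.9-5.3) = 1/2.60
W = 0.3846 hours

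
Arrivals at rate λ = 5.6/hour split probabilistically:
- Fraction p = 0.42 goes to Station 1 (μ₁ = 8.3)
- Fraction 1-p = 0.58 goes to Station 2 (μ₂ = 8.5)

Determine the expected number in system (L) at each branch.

Effective rates: λ₁ = 5.6×0.42 = 2.352, λ₂ = 5.6×0.58 = 3.248
Station 1: ρ₁ = 2.352/8.3 = 0.28337, L₁ = ρ₁/(1-ρ₁) = 0.28337/(1-0.28337) = 0.3954
Station 2: ρ₂ = 3.248/8.5 = 0.3821, L₂ = ρ₂/(1-ρ₂) = 0.3821/(1-0.3821) = 0.6184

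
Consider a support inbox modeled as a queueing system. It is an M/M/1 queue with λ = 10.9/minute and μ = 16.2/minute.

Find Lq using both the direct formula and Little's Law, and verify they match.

Method 1 (direct): Lq = λ²/(μ(μ-λ)) = 118.81/(16.2 × 5.30) = 1.3838

Method 2 (Little's Law):
W = 1/(μ-λ) = 1/5.30 = 0.18868
Wq = W - 1/μ = 0.18868 - 0.061728 = 0.12695
Lq = λWq = 10.9 × 0.12695 = 1.3838 ✔ (matches Method 1)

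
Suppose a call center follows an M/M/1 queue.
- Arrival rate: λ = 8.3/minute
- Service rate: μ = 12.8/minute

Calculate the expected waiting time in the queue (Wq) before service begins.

First, compute utilization: ρ = λ/μ = 8.3/12.8 = 0.6484
For M/M/1: Wq = λ/(μ(μ-λ))
Wq = 8.3/(12.8 × (12.8-8.3))
Wq = 8.3/(12.8 × 4.50)
Wq = 0.1441 minutes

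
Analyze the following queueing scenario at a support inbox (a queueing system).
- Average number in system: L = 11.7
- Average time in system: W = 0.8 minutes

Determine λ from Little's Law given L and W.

Little's Law: L = λW, so λ = L/W
λ = 11.7/0.8 = 14.6250 emails/minute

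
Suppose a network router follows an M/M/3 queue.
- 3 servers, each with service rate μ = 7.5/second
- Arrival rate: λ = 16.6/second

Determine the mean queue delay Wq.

Traffic intensity: ρ = λ/(cμ) = 16.6/(3×7.5) = 0.7378
Since ρ = 0.7378 < 1, system is stable.
Offered load a = λ/μ = cρ = 16.6/7.5 = 2.2133
P₀ = [ Σₙ₌₀^2 aⁿ/n! + a^3/(3!(1-ρ)) ]⁻¹
Σ = a^0/0! + a^1/1! + a^2/2! = 1.000000 + 2.213333 + 2.449422 = 5.6628
a^3/(3!(1-ρ)) = 10.8428/(6 × 0.262222) = 6.8916
P₀ = 1/(5.6628 + 6.8916) = 0.07965
Lq = P₀·a^3·ρ / (3!(1-ρ)²) = 0.07965 × 10.8428 × 0.7378 / (6 × 0.06876) = 1.5445
Wq = Lq/λ = 1.5445/16.6 = 0.09304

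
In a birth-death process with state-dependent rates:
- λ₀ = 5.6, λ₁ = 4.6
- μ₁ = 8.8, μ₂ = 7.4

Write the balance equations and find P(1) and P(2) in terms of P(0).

Balance equations:
State 0: λ₀P₀ = μ₁P₁ → P₁ = (λ₀/μ₁)P₀ = (5.6/8.8)P₀ = 0.6364P₀
State 1: P₂ = (λ₀λ₁)/(μ₁μ₂)P₀ = (5.6×4.6)/(8.8×7.4)P₀ = 0.3956P₀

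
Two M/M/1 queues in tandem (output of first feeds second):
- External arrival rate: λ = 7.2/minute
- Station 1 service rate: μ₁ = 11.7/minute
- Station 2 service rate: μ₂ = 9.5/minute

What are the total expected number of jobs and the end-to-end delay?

By Jackson's theorem, each station behaves as independent M/M/1.
Station 1: ρ₁ = 7.2/11.7 = 0.6154, L₁ = ρ₁/(1-ρ₁) = λ/(μ₁-λ) = 7.2/4.50 = 1.6000
Station 2: ρ₂ = 7.2/9.5 = 0.7579, L₂ = ρ₂/(1-ρ₂) = λ/(μ₂-λ) = 7.2/2.30 = 3.1304
Total: L = L₁ + L₂ = 1.6000 + 3.1304 = 4.7304
W = L/λ = 4.7304/7.2 = 0.6570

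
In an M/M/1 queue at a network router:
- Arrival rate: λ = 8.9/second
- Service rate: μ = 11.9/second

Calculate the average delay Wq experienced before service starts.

First, compute utilization: ρ = λ/μ = 8.9/11.9 = 0.7479
For M/M/1: Wq = λ/(μ(μ-λ))
Wq = 8.9/(11.9 × (11.9-8.9))
Wq = 8.9/(11.9 × 3.00)
Wq = 0.2493 seconds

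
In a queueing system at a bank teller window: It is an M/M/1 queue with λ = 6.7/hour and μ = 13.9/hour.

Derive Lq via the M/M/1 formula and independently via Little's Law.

Method 1 (direct): Lq = λ²/(μ(μ-λ)) = 44.89/(13.9 × 7.20) = 0.4485

Method 2 (Little's Law):
W = 1/(μ-λ) = 1/7.20 = 0.1388889
Wq = W - 1/μ = 0.1388889 - 0.07194245 = 0.066946
Lq = λWq = 6.7 × 0.066946 = 0.4485 ✔ (matches Method 1)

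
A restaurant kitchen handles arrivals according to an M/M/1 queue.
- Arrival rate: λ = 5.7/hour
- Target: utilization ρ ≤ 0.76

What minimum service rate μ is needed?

ρ = λ/μ, so μ = λ/ρ
μ ≥ 5.7/0.76 = 7.5000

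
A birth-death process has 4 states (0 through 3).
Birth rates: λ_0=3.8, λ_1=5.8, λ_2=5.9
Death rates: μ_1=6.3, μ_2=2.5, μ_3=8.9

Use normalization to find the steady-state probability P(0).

Ratios P(n)/P(0) = (λ₀···λₙ₋₁)/(μ₁···μₙ):
P(1)/P(0) = (3.8)/(6.3) = 0.60317
P(2)/P(0) = (3.8×5.8)/(6.3×2.5) = 1.3994
P(3)/P(0) = (3.8×5.8×5.9)/(6.3×2.5×8.9) = 0.92767

Normalization: ∑ P(n) = 1
P(0) × (1.0000 + 0.60317 + 1.3994 + 0.92767) = 1
P(0) × 3.9302 = 1
P(0) = 1/3.9302 = 0.2544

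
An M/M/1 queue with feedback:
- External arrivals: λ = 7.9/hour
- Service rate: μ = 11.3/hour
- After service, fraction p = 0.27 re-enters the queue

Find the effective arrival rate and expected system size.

Effective arrival rate: λ_eff = λ/(1-p) = 7.9/(1-0.27) = 7.9/0.73 = 10.8219178
ρ = λ_eff/μ = 10.8219178/11.3 = 0.9576918
L = ρ/(1-ρ) = 0.9576918/(1-0.9576918) = 22.6361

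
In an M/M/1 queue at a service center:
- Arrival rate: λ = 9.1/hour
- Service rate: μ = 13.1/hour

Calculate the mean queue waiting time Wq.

First, compute utilization: ρ = λ/μ = 9.1/13.1 = 0.6947
For M/M/1: Wq = λ/(μ(μ-λ))
Wq = 9.1/(13.1 × (13.1-9.1))
Wq = 9.1/(13.1 × 4.00)
Wq = 0.1737 hours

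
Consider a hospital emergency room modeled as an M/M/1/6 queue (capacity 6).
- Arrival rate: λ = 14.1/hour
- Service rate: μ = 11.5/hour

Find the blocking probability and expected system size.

ρ = λ/μ = 14.1/11.5 = 1.22609
P₀ = (1-ρ)/(1-ρ^(K+1)) = (1-1.22609)/(1-1.22609^7) = -0.2261/-3.1654 = 0.07143
P_K = P₀×ρ^K = 0.07143 × 1.22609^6 = 0.07143 × 3.3973 = 0.2427
Blocking probability P_6 = 0.2427 (24.27%)
L = ρ[1 - (K+1)ρ^K + Kρ^(K+1)] / [(1-ρ)(1-ρ^(K+1))]
L = 1.22609 × (1 - 7×3.3973 + 6×4.1654) / ((1 - 1.22609) × (1 - 4.1654)) = 3.7884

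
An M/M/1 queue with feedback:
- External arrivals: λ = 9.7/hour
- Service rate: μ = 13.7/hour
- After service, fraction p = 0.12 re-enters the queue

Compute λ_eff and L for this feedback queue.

Effective arrival rate: λ_eff = λ/(1-p) = 9.7/(1-0.12) = 9.7/0.88 = 11.022727
ρ = λ_eff/μ = 11.022727/13.7 = 0.8045786
L = ρ/(1-ρ) = 0.8045786/(1-0.8045786) = 4.1171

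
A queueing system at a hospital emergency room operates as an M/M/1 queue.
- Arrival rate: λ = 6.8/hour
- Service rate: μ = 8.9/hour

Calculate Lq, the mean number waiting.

ρ = λ/μ = 6.8/8.9 = 0.7640
For M/M/1: Lq = λ²/(μ(μ-λ))
Lq = 46.24/(8.9 × 2.10)
Lq = 2.4741 patients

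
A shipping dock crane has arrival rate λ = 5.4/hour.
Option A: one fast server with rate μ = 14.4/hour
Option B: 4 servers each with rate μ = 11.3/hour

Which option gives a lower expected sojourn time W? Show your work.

Option A: single server μ = 14.4 (M/M/1)
  ρ_A = 5.4/14.4 = 0.3750
  W_A = 1/(μ-λ) = 1/(14.4-5.4) = 1/9.00 = 0.1111

Option B: 4 servers μ = 11.3 (M/M/4)
  ρ_B = λ/(cμ) = 5.4/(4×11.3) = 0.1195
  Offered load a = λ/μ = cρ = 5.4/11.3 = 0.4779
  P₀ = [ Σₙ₌₀^3 aⁿ/n! + a^4/(4!(1-ρ)) ]⁻¹
  Σ = a^0/0! + a^1/1! + a^2/2! + a^3/3! = 1.0000 + 0.47788 + 0.11418 + 0.018188 = 1.6102
  a^4/(4!(1-ρ)) = 0.05215/(24 × 0.8805) = 0.002468
  P₀ = 1/(1.6102 + 0.002468) = 0.6201
  Lq = P₀·a^4·ρ / (4!(1-ρ)²) = 0.62007 × 0.052151 × 0.11947 / (24 × 0.77533) = 0.0002076
  Wq_B = Lq/λ = 0.000207615/5.4 = 0.000038447
  W_B = Wq_B + 1/μ = 0.000038447 + 0.088496 = 0.08853

Since W_B = 0.08853 < W_A = 0.1111, Option B (multiple servers) has the shorter time in system.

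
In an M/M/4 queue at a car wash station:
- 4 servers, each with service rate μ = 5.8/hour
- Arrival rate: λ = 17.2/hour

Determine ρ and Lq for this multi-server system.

Traffic intensity: ρ = λ/(cμ) = 17.2/(4×5.8) = 0.7414
Since ρ = 0.7414 < 1, system is stable.
Offered load a = λ/μ = cρ = 17.2/5.8 = 2.9655
P₀ = [ Σₙ₌₀^3 aⁿ/n! + a^4/(4!(1-ρ)) ]⁻¹
Σ = a^0/0! + a^1/1! + a^2/2! + a^3/3! = 1.00000 + 2.96552 + 4.39715 + 4.34660 = 12.7093
a^4/(4!(1-ρ)) = 77.3396/(24 × 0.25862) = 12.4603
P₀ = 1/(12.7093 + 12.4603) = 0.03973
Lq = P₀·a^4·ρ / (4!(1-ρ)²) = 0.039731 × 77.3396 × 0.74138 / (24 × 0.066885) = 1.4192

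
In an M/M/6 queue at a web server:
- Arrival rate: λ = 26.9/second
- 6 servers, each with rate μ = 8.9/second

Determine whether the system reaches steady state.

Stability requires ρ = λ/(cμ) < 1
ρ = 26.9/(6 × 8.9) = 26.9/53.40 = 0.5037
Since 0.5037 < 1, the system is STABLE.
The servers are busy 50.37% of the time.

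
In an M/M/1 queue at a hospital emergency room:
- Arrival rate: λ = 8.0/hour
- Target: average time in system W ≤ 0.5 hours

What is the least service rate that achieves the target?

For M/M/1: W = 1/(μ-λ)
Need W ≤ 0.5, so 1/(μ-λ) ≤ 0.5
μ - λ ≥ 1/0.5 = 2.0000
μ ≥ 8.0 + 2.0000 = 10.0000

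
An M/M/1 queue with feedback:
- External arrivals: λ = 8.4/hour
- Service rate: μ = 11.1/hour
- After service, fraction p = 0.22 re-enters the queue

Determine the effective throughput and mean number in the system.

Effective arrival rate: λ_eff = λ/(1-p) = 8.4/(1-0.22) = 8.4/0.78 = 10.7692308
ρ = λ_eff/μ = 10.7692308/11.1 = 0.97020097
L = ρ/(1-ρ) = 0.97020097/(1-0.97020097) = 32.5581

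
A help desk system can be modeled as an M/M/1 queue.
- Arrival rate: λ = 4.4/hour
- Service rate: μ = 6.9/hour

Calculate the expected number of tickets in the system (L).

ρ = λ/μ = 4.4/6.9 = 0.6377
For M/M/1: L = λ/(μ-λ)
L = 4.4/(6.9-4.4) = 4.4/2.50
L = 1.7600 tickets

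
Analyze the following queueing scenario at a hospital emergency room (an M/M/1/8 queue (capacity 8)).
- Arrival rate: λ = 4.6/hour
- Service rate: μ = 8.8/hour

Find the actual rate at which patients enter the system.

ρ = λ/μ = 4.6/8.8 = 0.52273
P₀ = (1-ρ)/(1-ρ^(K+1)) = (1-0.52273)/(1-0.52273^9) = 0.4773/0.9971 = 0.4787
P_K = P₀×ρ^K = 0.47866 × 0.52273^8 = 0.47866 × 0.0055747 = 0.002668
λ_eff = λ(1-P_K) = 4.6 × (1 - 0.002668) = 4.6 × 0.99733 = 4.5877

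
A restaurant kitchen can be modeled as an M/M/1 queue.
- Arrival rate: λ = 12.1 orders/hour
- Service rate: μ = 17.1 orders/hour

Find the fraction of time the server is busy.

Server utilization: ρ = λ/μ
ρ = 12.1/17.1 = 0.7076
The server is busy 70.76% of the time.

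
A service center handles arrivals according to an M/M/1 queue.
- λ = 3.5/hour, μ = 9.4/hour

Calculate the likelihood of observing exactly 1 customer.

ρ = λ/μ = 3.5/9.4 = 0.3723
P(n) = (1-ρ)ρⁿ
P(1) = (1-0.3723) × 0.3723^1
P(1) = 0.6277 × 0.3723
P(1) = 0.2337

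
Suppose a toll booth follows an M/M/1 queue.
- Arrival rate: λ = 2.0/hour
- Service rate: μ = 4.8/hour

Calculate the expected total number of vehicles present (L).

ρ = λ/μ = 2.0/4.8 = 0.4167
For M/M/1: L = λ/(μ-λ)
L = 2.0/(4.8-2.0) = 2.0/2.80
L = 0.7143 vehicles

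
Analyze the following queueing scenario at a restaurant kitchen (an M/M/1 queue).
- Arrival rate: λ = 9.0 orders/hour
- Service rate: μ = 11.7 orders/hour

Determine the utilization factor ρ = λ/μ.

Server utilization: ρ = λ/μ
ρ = 9.0/11.7 = 0.7692
The server is busy 76.92% of the time.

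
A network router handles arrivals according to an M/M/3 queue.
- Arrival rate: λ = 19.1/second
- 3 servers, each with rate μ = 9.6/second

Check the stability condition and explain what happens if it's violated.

Stability requires ρ = λ/(cμ) < 1
ρ = 19.1/(3 × 9.6) = 19.1/28.80 = 0.6632
Since 0.6632 < 1, the system is STABLE.
The servers are busy 66.32% of the time.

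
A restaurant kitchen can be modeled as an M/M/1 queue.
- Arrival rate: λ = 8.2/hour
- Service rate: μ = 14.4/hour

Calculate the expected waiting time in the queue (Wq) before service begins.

First, compute utilization: ρ = λ/μ = 8.2/14.4 = 0.5694
For M/M/1: Wq = λ/(μ(μ-λ))
Wq = 8.2/(14.4 × (14.4-8.2))
Wq = 8.2/(14.4 × 6.20)
Wq = 0.09185 hours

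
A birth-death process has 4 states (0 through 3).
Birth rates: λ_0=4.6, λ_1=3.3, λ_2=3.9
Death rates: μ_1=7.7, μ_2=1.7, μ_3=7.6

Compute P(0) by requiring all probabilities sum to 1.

Ratios P(n)/P(0) = (λ₀···λₙ₋₁)/(μ₁···μₙ):
P(1)/P(0) = (4.6)/(7.7) = 0.5974
P(2)/P(0) = (4.6×3.3)/(7.7×1.7) = 1.1597
P(3)/P(0) = (4.6×3.3×3.9)/(7.7×1.7×7.6) = 0.5951

Normalization: ∑ P(n) = 1
P(0) × (1.0000 + 0.5974 + 1.1597 + 0.5951) = 1
P(0) × 3.3522 = 1
P(0) = 1/3.3522 = 0.2983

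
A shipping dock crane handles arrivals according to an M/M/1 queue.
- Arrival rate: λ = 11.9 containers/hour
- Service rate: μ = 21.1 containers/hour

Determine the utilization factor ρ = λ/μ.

Server utilization: ρ = λ/μ
ρ = 11.9/21.1 = 0.5640
The server is busy 56.40% of the time.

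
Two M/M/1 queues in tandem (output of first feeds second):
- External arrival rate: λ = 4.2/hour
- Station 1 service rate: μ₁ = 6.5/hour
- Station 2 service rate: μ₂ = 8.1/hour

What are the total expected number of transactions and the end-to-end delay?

By Jackson's theorem, each station behaves as independent M/M/1.
Station 1: ρ₁ = 4.2/6.5 = 0.6462, L₁ = ρ₁/(1-ρ₁) = λ/(μ₁-λ) = 4.2/2.30 = 1.8261
Station 2: ρ₂ = 4.2/8.1 = 0.5185, L₂ = ρ₂/(1-ρ₂) = λ/(μ₂-λ) = 4.2/3.90 = 1.0769
Total: L = L₁ + L₂ = 1.8261 + 1.0769 = 2.9030
W = L/λ = 2.9030/4.2 = 0.6912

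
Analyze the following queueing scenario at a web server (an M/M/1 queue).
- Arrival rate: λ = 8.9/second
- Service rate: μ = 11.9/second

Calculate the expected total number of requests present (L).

ρ = λ/μ = 8.9/11.9 = 0.7479
For M/M/1: L = λ/(μ-λ)
L = 8.9/(11.9-8.9) = 8.9/3.00
L = 2.9667 requests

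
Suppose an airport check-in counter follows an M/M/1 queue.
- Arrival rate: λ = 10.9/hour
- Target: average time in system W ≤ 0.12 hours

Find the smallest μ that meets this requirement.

For M/M/1: W = 1/(μ-λ)
Need W ≤ 0.12, so 1/(μ-λ) ≤ 0.12
μ - λ ≥ 1/0.12 = 8.3333
μ ≥ 10.9 + 8.3333 = 19.2333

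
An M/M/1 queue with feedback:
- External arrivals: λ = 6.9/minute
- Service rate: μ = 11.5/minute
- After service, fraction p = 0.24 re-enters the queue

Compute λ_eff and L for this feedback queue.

Effective arrival rate: λ_eff = λ/(1-p) = 6.9/(1-0.24) = 6.9/0.76 = 9.07895
ρ = λ_eff/μ = 9.07895/11.5 = 0.789474
L = ρ/(1-ρ) = 0.789474/(1-0.789474) = 3.7500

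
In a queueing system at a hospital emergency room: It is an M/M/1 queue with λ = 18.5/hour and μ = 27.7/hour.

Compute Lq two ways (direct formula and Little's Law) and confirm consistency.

Method 1 (direct): Lq = λ²/(μ(μ-λ)) = 342.25/(27.7 × 9.20) = 1.3430

Method 2 (Little's Law):
W = 1/(μ-λ) = 1/9.20 = 0.108696
Wq = W - 1/μ = 0.108696 - 0.0361011 = 0.072595
Lq = λWq = 18.5 × 0.072595 = 1.3430 ✔ (matches Method 1)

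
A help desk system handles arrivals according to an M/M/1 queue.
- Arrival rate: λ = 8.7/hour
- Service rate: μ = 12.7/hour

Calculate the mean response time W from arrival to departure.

First, compute utilization: ρ = λ/μ = 8.7/12.7 = 0.6850
For M/M/1: W = 1/(μ-λ)
W = 1/(12.7-8.7) = 1/4.00
W = 0.2500 hours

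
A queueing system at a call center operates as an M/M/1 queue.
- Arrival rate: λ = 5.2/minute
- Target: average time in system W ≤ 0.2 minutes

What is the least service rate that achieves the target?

For M/M/1: W = 1/(μ-λ)
Need W ≤ 0.2, so 1/(μ-λ) ≤ 0.2
μ - λ ≥ 1/0.2 = 5.0000
μ ≥ 5.2 + 5.0000 = 10.2000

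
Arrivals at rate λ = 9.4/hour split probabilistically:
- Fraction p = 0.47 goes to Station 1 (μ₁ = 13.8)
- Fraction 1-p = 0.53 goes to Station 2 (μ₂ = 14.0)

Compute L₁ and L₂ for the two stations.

Effective rates: λ₁ = 9.4×0.47 = 4.418, λ₂ = 9.4×0.53 = 4.982
Station 1: ρ₁ = 4.418/13.8 = 0.32014, L₁ = ρ₁/(1-ρ₁) = 0.32014/(1-0.32014) = 0.4709
Station 2: ρ₂ = 4.982/14.0 = 0.35586, L₂ = ρ₂/(1-ρ₂) = 0.35586/(1-0.35586) = 0.5525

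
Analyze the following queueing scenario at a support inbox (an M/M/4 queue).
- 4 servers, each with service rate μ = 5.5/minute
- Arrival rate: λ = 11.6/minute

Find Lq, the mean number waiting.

Traffic intensity: ρ = λ/(cμ) = 11.6/(4×5.5) = 0.5273
Since ρ = 0.5273 < 1, system is stable.
Offered load a = λ/μ = cρ = 11.6/5.5 = 2.1091
P₀ = [ Σₙ₌₀^3 aⁿ/n! + a^4/(4!(1-ρ)) ]⁻¹
Σ = a^0/0! + a^1/1! + a^2/2! + a^3/3! = 1.00000 + 2.10909 + 2.22413 + 1.56363 = 6.8969
a^4/(4!(1-ρ)) = 19.7871/(24 × 0.472727) = 1.7441
P₀ = 1/(6.8969 + 1.7441) = 0.1157
Lq = P₀·a^4·ρ / (4!(1-ρ)²) = 0.1157 × 19.7871 × 0.5273 / (24 × 0.2235) = 0.2251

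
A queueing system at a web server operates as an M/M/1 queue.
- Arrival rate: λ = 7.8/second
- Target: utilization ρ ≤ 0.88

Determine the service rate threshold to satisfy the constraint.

ρ = λ/μ, so μ = λ/ρ
μ ≥ 7.8/0.88 = 8.8636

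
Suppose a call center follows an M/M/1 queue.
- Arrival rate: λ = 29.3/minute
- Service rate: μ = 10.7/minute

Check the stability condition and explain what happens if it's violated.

Stability requires ρ = λ/(cμ) < 1
ρ = 29.3/(1 × 10.7) = 29.3/10.70 = 2.7383
Since 2.7383 ≥ 1, the system is UNSTABLE.
Queue grows without bound. Need μ > λ = 29.3.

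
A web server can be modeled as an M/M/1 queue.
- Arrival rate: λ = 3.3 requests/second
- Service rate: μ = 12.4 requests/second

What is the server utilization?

Server utilization: ρ = λ/μ
ρ = 3.3/12.4 = 0.2661
The server is busy 26.61% of the time.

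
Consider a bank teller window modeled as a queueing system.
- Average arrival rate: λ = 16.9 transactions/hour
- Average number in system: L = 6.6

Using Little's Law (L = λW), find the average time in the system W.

Little's Law: L = λW, so W = L/λ
W = 6.6/16.9 = 0.3905 hours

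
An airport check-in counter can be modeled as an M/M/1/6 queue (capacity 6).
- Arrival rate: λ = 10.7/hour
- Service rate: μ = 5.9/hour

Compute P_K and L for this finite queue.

ρ = λ/μ = 10.7/5.9 = 1.81356
P₀ = (1-ρ)/(1-ρ^(K+1)) = (1-1.81356)/(1-1.81356^7) = -0.8136/-63.5243 = 0.01281
P_K = P₀×ρ^K = 0.012807 × 1.81356^6 = 0.012807 × 35.5788 = 0.4557
Blocking probability P_6 = 0.4557 (45.57%)
L = ρ[1 - (K+1)ρ^K + Kρ^(K+1)] / [(1-ρ)(1-ρ^(K+1))]
L = 1.81356 × (1 - 7×35.5788 + 6×64.5243) / ((1 - 1.81356) × (1 - 64.5243)) = 4.8810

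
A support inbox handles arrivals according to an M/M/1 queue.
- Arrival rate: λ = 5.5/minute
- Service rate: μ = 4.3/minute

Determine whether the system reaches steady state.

Stability requires ρ = λ/(cμ) < 1
ρ = 5.5/(1 × 4.3) = 5.5/4.30 = 1.2791
Since 1.2791 ≥ 1, the system is UNSTABLE.
Queue grows without bound. Need μ > λ = 5.5.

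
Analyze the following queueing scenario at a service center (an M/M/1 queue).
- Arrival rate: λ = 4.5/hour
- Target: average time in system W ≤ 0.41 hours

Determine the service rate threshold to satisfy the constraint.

For M/M/1: W = 1/(μ-λ)
Need W ≤ 0.41, so 1/(μ-λ) ≤ 0.41
μ - λ ≥ 1/0.41 = 2.4390
μ ≥ 4.5 + 2.4390 = 6.9390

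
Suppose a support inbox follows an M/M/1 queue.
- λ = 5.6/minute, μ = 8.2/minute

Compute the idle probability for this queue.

ρ = λ/μ = 5.6/8.2 = 0.6829
P(0) = 1 - ρ = 1 - 0.6829 = 0.3171
The server is idle 31.71% of the time.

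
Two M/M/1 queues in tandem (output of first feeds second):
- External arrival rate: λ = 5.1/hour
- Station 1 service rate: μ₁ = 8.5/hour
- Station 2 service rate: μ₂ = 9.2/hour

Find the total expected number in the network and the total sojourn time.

By Jackson's theorem, each station behaves as independent M/M/1.
Station 1: ρ₁ = 5.1/8.5 = 0.6000, L₁ = ρ₁/(1-ρ₁) = λ/(μ₁-λ) = 5.1/3.40 = 1.5000
Station 2: ρ₂ = 5.1/9.2 = 0.5543, L₂ = ρ₂/(1-ρ₂) = λ/(μ₂-λ) = 5.1/4.10 = 1.2439
Total: L = L₁ + L₂ = 1.5000 + 1.2439 = 2.7439
W = L/λ = 2.7439/5.1 = 0.5380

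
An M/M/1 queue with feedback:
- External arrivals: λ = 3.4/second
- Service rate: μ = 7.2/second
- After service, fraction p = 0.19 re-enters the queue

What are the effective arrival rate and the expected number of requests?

Effective arrival rate: λ_eff = λ/(1-p) = 3.4/(1-0.19) = 3.4/0.81 = 4.1975
ρ = λ_eff/μ = 4.1975/7.2 = 0.58299
L = ρ/(1-ρ) = 0.58299/(1-0.58299) = 1.3980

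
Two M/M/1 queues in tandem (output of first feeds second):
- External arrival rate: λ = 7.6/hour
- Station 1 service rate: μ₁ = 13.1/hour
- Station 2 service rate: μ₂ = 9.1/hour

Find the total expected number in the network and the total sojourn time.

By Jackson's theorem, each station behaves as independent M/M/1.
Station 1: ρ₁ = 7.6/13.1 = 0.5802, L₁ = ρ₁/(1-ρ₁) = λ/(μ₁-λ) = 7.6/5.50 = 1.3818
Station 2: ρ₂ = 7.6/9.1 = 0.8352, L₂ = ρ₂/(1-ρ₂) = λ/(μ₂-λ) = 7.6/1.50 = 5.0667
Total: L = L₁ + L₂ = 1.3818 + 5.0667 = 6.4485
W = L/λ = 6.4485/7.6 = 0.8485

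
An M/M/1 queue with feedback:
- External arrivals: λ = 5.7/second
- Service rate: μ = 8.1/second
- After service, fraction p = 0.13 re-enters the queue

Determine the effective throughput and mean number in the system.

Effective arrival rate: λ_eff = λ/(1-p) = 5.7/(1-0.13) = 5.7/0.87 = 6.551724
ρ = λ_eff/μ = 6.551724/8.1 = 0.808855
L = ρ/(1-ρ) = 0.808855/(1-0.808855) = 4.2316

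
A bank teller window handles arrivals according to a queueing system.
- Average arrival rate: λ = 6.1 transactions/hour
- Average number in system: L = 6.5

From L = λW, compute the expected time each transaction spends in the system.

Little's Law: L = λW, so W = L/λ
W = 6.5/6.1 = 1.0656 hours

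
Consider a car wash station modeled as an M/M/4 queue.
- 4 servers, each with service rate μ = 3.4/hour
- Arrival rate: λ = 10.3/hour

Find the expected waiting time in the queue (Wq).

Traffic intensity: ρ = λ/(cμ) = 10.3/(4×3.4) = 0.7574
Since ρ = 0.7574 < 1, system is stable.
Offered load a = λ/μ = cρ = 10.3/3.4 = 3.0294
P₀ = [ Σₙ₌₀^3 aⁿ/n! + a^4/(4!(1-ρ)) ]⁻¹
Σ = a^0/0! + a^1/1! + a^2/2! + a^3/3! = 1.00000 + 3.02941 + 4.58867 + 4.63365 = 13.2517
a^4/(4!(1-ρ)) = 84.2235/(24 × 0.242647) = 14.4626
P₀ = 1/(13.2517 + 14.4626) = 0.03608
Lq = P₀·a^4·ρ / (4!(1-ρ)²) = 0.036082 × 84.2235 × 0.75735 / (24 × 0.058878) = 1.6288
Wq = Lq/λ = 1.6288/10.3 = 0.1581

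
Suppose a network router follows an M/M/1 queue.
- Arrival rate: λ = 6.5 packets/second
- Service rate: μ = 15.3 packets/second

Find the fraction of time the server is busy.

Server utilization: ρ = λ/μ
ρ = 6.5/15.3 = 0.4248
The server is busy 42.48% of the time.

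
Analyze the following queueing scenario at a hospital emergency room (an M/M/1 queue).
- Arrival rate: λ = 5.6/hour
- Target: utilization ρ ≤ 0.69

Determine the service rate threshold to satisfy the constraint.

ρ = λ/μ, so μ = λ/ρ
μ ≥ 5.6/0.69 = 8.1159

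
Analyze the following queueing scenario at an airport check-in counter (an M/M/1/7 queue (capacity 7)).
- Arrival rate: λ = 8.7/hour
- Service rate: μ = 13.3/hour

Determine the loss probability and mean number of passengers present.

ρ = λ/μ = 8.7/13.3 = 0.65414
P₀ = (1-ρ)/(1-ρ^(K+1)) = (1-0.65414)/(1-0.65414^8) = 0.3459/0.9665 = 0.3579
P_K = P₀×ρ^K = 0.3579 × 0.65414^7 = 0.3579 × 0.05125 = 0.01834
Blocking probability P_7 = 0.01834 (1.83%)
L = ρ[1 - (K+1)ρ^K + Kρ^(K+1)] / [(1-ρ)(1-ρ^(K+1))]
L = 0.65414 × (1 - 8×0.05125 + 7×0.03352) / ((1 - 0.65414) × (1 - 0.03352)) = 1.6138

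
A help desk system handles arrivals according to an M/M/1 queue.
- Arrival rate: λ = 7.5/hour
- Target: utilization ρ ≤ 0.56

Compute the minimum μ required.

ρ = λ/μ, so μ = λ/ρ
μ ≥ 7.5/0.56 = 13.3929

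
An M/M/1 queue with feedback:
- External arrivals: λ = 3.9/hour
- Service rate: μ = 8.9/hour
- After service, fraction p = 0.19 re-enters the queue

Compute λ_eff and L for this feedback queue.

Effective arrival rate: λ_eff = λ/(1-p) = 3.9/(1-0.19) = 3.9/0.81 = 4.8148
ρ = λ_eff/μ = 4.8148/8.9 = 0.5410
L = ρ/(1-ρ) = 0.5410/(1-0.5410) = 1.1786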